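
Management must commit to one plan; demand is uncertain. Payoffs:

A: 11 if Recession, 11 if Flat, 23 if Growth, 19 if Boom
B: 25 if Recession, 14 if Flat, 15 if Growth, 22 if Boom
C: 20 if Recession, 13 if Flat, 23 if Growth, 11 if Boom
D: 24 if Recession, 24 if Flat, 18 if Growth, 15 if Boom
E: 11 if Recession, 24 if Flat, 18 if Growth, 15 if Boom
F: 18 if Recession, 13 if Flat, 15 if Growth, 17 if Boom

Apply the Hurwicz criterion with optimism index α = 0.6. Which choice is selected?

B

A: 0.6·23 + 0.4·11 = 18.2
B: 0.6·25 + 0.4·14 = 20.6
C: 0.6·23 + 0.4·11 = 18.2
D: 0.6·24 + 0.4·15 = 20.4
E: 0.6·24 + 0.4·11 = 18.8
F: 0.6·18 + 0.4·13 = 16
Highest Hurwicz score = 20.6 → B.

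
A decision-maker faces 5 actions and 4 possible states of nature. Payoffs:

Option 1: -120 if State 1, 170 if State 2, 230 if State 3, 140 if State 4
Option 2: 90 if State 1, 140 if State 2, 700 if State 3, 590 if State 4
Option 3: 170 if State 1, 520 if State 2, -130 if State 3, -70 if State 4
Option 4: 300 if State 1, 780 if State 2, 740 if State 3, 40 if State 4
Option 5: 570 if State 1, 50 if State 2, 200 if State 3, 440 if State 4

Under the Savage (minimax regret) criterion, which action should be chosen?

Column bests: State 1=570, State 2=780, State 3=740, State 4=590.
Option 1 regrets: 690, 610, 510, 450 → max 690
Option 2 regrets: 480, 640, 40, 0 → max 640
Option 3 regrets: 400, 260, 870, 660 → max 870
Option 4 regrets: 270, 0, 0, 550 → max 550
Option 5 regrets: 0, 730, 540, 150 → max 730
Smallest max regret = 550 → Option 4.

Option 4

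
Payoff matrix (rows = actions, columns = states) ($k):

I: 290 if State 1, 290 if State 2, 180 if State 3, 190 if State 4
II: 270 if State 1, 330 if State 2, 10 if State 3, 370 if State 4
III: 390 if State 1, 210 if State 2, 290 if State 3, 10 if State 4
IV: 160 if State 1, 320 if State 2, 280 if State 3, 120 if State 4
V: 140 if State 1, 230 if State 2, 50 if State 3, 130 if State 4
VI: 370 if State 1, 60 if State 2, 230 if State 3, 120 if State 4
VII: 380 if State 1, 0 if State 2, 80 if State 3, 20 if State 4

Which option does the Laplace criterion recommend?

II

Row averages: I=237.5, II=245, III=225, IV=220, V=137.5, VI=195, VII=120
Highest average = 245 → II.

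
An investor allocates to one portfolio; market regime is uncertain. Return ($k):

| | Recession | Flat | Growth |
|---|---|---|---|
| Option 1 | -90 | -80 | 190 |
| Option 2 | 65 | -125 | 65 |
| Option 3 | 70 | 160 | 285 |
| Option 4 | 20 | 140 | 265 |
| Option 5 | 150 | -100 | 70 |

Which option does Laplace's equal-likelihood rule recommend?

Row averages: Option 1=20/3, Option 2=5/3, Option 3=515/3, Option 4=425/3, Option 5=40
Highest average = 515/3 → Option 3.

Option 3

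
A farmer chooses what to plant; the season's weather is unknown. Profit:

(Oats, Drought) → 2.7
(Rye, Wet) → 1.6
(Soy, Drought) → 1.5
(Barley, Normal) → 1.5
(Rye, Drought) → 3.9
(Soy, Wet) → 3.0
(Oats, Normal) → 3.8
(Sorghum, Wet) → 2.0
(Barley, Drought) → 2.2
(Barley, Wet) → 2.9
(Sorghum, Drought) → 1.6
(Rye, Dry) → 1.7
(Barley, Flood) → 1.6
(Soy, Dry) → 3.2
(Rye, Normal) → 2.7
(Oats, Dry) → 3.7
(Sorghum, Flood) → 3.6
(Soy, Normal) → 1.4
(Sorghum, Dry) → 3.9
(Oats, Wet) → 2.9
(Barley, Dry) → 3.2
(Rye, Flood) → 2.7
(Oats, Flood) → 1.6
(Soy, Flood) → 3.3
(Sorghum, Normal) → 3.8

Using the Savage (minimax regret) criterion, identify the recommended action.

Oats

Column bests: Drought=3.9, Dry=3.9, Normal=3.8, Wet=3.0, Flood=3.6.
Soy regrets: 2.4, 0.7, 2.4, 0.0, 0.3 → max 2.4
Rye regrets: 0.0, 2.2, 1.1, 1.4, 0.9 → max 2.2
Oats regrets: 1.2, 0.2, 0.0, 0.1, 2.0 → max 2.0
Barley regrets: 1.7, 0.7, 2.3, 0.1, 2.0 → max 2.3
Sorghum regrets: 2.3, 0.0, 0.0, 1.0, 0.0 → max 2.3
Smallest max regret = 2.0 → Oats.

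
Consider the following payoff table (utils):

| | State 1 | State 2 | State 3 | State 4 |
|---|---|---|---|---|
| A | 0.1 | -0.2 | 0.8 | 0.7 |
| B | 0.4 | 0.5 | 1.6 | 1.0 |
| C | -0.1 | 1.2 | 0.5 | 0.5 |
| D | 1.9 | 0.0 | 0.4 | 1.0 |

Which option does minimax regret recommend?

D

Column bests: State 1=1.9, State 2=1.2, State 3=1.6, State 4=1.0.
A regrets: 1.8, 1.4, 0.8, 0.3 → max 1.8
B regrets: 1.5, 0.7, 0.0, 0.0 → max 1.5
C regrets: 2.0, 0.0, 1.1, 0.5 → max 2.0
D regrets: 0.0, 1.2, 1.2, 0.0 → max 1.2
Smallest max regret = 1.2 → D.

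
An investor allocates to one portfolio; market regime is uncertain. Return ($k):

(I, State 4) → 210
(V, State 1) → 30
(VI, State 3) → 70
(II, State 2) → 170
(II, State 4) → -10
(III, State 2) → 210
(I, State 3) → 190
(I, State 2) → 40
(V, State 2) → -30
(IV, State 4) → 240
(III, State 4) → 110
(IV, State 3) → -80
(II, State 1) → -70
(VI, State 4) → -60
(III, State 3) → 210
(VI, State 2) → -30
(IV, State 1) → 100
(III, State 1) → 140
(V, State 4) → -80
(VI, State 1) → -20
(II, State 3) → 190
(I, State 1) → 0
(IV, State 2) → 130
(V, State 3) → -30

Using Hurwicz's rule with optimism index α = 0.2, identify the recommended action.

I: 0.2·210 + 0.8·0 = 42
II: 0.2·190 + 0.8·(-70) = -18
III: 0.2·210 + 0.8·110 = 130
IV: 0.2·240 + 0.8·(-80) = -16
V: 0.2·30 + 0.8·(-80) = -58
VI: 0.2·70 + 0.8·(-60) = -34
Highest Hurwicz score = 130 → III.

III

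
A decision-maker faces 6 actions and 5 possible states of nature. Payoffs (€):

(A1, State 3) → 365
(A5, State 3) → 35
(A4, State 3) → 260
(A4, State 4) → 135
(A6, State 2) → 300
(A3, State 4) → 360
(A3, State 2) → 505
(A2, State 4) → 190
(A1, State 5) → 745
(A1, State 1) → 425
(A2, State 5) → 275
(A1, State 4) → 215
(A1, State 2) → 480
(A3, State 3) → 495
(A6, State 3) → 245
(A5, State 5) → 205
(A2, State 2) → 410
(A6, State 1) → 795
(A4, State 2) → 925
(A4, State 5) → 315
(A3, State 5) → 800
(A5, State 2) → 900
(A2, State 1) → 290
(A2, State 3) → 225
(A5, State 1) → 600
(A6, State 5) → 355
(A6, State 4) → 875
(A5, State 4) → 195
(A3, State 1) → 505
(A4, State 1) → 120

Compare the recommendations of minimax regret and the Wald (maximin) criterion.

minimax regret → A3; maximin → A3 (agree)

Column bests: State 1=795, State 2=925, State 3=495, State 4=875, State 5=800.
A1 regrets: 370, 445, 130, 660, 55 → max 660
A2 regrets: 505, 515, 270, 685, 525 → max 685
A3 regrets: 290, 420, 0, 515, 0 → max 515
A4 regrets: 675, 0, 235, 740, 485 → max 740
A5 regrets: 195, 25, 460, 680, 595 → max 680
A6 regrets: 0, 625, 250, 0, 445 → max 625
Smallest max regret = 515 → A3.
Row minima: A1=215, A2=190, A3=360, A4=120, A5=35, A6=245
Best worst-case = 360 → A3.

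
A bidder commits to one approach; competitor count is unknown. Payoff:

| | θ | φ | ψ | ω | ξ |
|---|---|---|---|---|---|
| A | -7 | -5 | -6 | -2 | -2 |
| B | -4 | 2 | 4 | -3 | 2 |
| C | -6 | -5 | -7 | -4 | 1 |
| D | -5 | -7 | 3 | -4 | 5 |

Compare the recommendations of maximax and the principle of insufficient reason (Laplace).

Row maxima: A=-2, B=4, C=1, D=5
Best best-case = 5 → D.
Row averages: A=-4.4, B=0.2, C=-4.2, D=-1.6
Highest average = 0.2 → B.

maximax → D; laplace → B (disagree)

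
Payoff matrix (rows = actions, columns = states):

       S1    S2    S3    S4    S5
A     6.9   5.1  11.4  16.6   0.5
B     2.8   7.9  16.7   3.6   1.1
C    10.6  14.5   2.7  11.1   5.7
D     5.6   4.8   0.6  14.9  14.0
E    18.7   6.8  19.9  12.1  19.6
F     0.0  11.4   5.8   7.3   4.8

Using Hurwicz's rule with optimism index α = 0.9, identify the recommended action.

E

A: 0.9·16.6 + 0.1·0.5 = 14.99
B: 0.9·16.7 + 0.1·1.1 = 15.14
C: 0.9·14.5 + 0.1·2.7 = 13.32
D: 0.9·14.9 + 0.1·0.6 = 13.47
E: 0.9·19.9 + 0.1·6.8 = 18.59
F: 0.9·11.4 + 0.1·0.0 = 10.26
Highest Hurwicz score = 18.59 → E.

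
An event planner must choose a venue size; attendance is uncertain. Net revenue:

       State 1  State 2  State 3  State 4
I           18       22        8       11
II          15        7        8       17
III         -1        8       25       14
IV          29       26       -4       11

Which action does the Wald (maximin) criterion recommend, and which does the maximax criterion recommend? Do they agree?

maximin → I; maximax → IV (disagree)

Row minima: I=8, II=7, III=-1, IV=-4
Best worst-case = 8 → I.
Row maxima: I=22, II=17, III=25, IV=29
Best best-case = 29 → IV.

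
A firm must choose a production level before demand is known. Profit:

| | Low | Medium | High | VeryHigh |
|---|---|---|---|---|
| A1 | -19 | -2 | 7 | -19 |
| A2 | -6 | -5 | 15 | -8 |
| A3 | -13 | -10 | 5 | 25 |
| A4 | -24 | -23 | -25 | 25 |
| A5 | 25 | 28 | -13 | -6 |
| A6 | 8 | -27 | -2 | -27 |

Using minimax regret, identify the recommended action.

A5

Column bests: Low=25, Medium=28, High=15, VeryHigh=25.
A1 regrets: 44, 30, 8, 44 → max 44
A2 regrets: 31, 33, 0, 33 → max 33
A3 regrets: 38, 38, 10, 0 → max 38
A4 regrets: 49, 51, 40, 0 → max 51
A5 regrets: 0, 0, 28, 31 → max 31
A6 regrets: 17, 55, 17, 52 → max 55
Smallest max regret = 31 → A5.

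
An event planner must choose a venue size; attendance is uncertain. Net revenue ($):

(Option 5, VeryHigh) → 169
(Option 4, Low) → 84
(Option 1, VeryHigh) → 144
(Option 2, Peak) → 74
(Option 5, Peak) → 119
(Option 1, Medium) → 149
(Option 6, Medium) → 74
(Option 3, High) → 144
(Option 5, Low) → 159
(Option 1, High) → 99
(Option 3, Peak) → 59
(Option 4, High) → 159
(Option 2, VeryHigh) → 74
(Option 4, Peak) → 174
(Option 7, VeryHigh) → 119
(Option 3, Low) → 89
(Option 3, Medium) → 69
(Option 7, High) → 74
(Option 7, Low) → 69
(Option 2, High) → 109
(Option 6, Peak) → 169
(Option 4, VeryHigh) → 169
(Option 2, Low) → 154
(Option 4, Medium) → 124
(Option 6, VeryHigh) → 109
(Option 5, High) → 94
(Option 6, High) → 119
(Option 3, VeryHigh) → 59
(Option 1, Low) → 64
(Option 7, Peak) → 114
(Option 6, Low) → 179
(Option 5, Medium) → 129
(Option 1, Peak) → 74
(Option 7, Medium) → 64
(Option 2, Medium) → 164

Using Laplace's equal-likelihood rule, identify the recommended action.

Option 4

Row averages: Option 1=106, Option 2=115, Option 3=84, Option 4=142, Option 5=134, Option 6=130, Option 7=88
Highest average = 142 → Option 4.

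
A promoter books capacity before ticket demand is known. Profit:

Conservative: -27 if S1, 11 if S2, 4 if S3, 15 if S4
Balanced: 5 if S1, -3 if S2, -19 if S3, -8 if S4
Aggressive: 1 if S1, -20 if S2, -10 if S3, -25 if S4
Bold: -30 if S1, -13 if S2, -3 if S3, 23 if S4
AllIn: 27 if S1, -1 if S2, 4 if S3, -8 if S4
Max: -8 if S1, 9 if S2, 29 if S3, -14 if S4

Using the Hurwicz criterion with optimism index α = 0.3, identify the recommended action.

AllIn

Conservative: 0.3·15 + 0.7·(-27) = -14.4
Balanced: 0.3·5 + 0.7·(-19) = -11.8
Aggressive: 0.3·1 + 0.7·(-25) = -17.2
Bold: 0.3·23 + 0.7·(-30) = -14.1
AllIn: 0.3·27 + 0.7·(-8) = 2.5
Max: 0.3·29 + 0.7·(-14) = -1.1
Highest Hurwicz score = 2.5 → AllIn.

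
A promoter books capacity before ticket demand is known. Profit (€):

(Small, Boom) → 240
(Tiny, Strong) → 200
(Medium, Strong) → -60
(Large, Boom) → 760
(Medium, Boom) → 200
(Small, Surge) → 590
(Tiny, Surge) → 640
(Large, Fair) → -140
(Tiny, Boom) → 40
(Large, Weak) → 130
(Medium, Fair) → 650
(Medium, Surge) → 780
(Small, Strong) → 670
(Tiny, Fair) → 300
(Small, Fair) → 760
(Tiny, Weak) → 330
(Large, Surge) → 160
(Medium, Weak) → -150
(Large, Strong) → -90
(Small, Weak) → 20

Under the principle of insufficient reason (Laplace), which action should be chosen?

Small

Row averages: Tiny=302, Small=456, Medium=284, Large=164
Highest average = 456 → Small.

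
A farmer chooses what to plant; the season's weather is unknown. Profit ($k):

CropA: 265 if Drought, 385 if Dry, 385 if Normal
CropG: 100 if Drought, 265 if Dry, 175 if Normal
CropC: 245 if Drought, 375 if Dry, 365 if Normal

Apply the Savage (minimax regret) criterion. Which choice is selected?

Column bests: Drought=265, Dry=385, Normal=385.
CropA regrets: 0, 0, 0 → max 0
CropG regrets: 165, 120, 210 → max 210
CropC regrets: 20, 10, 20 → max 20
Smallest max regret = 0 → CropA.

CropA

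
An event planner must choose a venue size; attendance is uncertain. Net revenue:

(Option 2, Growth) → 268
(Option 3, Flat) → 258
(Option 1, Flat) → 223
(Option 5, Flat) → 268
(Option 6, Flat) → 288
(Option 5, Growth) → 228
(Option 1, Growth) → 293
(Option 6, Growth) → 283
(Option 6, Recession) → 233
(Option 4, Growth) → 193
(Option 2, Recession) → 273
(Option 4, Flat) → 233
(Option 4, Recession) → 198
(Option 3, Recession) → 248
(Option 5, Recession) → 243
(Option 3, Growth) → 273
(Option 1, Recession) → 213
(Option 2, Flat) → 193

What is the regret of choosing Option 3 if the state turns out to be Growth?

20

Best payoff under Growth is 293.
Regret = 293 − 273 = 20.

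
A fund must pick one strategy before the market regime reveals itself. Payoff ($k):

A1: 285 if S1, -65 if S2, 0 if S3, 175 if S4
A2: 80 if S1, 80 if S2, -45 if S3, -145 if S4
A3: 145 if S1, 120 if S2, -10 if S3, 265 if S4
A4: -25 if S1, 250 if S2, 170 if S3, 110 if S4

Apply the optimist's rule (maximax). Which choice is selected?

A1

Row maxima: A1=285, A2=80, A3=265, A4=250
Best best-case = 285 → A1.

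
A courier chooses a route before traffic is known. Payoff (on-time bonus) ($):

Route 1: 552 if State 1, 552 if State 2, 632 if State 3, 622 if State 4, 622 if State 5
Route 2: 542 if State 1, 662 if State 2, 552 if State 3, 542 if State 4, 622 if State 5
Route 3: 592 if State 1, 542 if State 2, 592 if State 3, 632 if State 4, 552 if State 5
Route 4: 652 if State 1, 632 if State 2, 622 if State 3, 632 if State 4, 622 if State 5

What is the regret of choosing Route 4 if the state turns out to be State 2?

30

Best payoff under State 2 is 662.
Regret = 662 − 632 = 30.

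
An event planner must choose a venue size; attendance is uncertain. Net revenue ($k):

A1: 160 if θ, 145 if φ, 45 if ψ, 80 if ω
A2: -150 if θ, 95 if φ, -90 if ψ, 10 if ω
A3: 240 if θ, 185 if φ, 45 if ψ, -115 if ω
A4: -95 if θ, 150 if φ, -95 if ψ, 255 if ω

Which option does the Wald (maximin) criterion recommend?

A1

Row minima: A1=45, A2=-150, A3=-115, A4=-95
Best worst-case = 45 → A1.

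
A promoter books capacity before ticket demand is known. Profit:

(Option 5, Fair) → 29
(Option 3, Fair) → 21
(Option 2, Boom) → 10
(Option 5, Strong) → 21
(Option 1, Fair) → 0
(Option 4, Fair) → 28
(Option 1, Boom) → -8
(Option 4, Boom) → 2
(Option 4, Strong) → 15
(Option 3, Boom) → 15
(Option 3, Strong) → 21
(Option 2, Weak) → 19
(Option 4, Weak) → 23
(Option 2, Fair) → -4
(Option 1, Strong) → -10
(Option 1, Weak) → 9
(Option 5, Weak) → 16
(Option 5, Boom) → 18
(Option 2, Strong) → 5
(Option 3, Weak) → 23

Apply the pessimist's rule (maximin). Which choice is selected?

Option 5

Row minima: Option 1=-10, Option 2=-4, Option 3=15, Option 4=2, Option 5=16
Best worst-case = 16 → Option 5.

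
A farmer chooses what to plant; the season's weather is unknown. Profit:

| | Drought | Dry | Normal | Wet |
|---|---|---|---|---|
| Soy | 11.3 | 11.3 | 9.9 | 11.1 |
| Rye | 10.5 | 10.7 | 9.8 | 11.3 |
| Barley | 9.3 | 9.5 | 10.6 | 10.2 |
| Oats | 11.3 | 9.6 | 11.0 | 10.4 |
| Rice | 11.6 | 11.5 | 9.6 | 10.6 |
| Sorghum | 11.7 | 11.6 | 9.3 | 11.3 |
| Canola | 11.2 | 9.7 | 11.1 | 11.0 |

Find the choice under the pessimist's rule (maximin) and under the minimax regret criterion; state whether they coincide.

Row minima: Soy=9.9, Rye=9.8, Barley=9.3, Oats=9.6, Rice=9.6, Sorghum=9.3, Canola=9.7
Best worst-case = 9.9 → Soy.
Column bests: Drought=11.7, Dry=11.6, Normal=11.1, Wet=11.3.
Soy regrets: 0.4, 0.3, 1.2, 0.2 → max 1.2
Rye regrets: 1.2, 0.9, 1.3, 0.0 → max 1.3
Barley regrets: 2.4, 2.1, 0.5, 1.1 → max 2.4
Oats regrets: 0.4, 2.0, 0.1, 0.9 → max 2.0
Rice regrets: 0.1, 0.1, 1.5, 0.7 → max 1.5
Sorghum regrets: 0.0, 0.0, 1.8, 0.0 → max 1.8
Canola regrets: 0.5, 1.9, 0.0, 0.3 → max 1.9
Smallest max regret = 1.2 → Soy.

maximin → Soy; minimax regret → Soy (agree)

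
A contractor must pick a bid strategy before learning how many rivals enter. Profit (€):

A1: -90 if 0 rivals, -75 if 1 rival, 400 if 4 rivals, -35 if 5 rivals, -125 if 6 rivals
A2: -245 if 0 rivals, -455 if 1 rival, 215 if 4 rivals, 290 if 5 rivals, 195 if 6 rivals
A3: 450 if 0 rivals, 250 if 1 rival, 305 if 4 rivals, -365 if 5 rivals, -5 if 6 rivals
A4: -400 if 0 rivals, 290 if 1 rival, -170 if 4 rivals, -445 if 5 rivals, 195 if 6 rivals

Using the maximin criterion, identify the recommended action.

A1

Row minima: A1=-125, A2=-455, A3=-365, A4=-445
Best worst-case = -125 → A1.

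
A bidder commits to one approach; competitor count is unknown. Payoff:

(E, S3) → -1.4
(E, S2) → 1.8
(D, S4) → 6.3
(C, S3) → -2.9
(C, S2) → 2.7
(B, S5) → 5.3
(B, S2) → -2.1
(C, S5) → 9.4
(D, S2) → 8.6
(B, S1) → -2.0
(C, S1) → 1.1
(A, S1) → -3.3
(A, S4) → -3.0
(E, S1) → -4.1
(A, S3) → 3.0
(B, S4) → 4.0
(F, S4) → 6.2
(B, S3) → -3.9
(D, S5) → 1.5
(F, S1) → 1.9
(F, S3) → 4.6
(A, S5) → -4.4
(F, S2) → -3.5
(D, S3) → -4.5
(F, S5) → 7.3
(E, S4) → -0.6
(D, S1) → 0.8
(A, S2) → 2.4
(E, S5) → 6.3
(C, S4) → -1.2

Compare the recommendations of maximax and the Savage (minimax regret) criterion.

Row maxima: A=3.0, B=5.3, C=9.4, D=8.6, E=6.3, F=7.3
Best best-case = 9.4 → C.
Column bests: S1=1.9, S2=8.6, S3=4.6, S4=6.3, S5=9.4.
A regrets: 5.2, 6.2, 1.6, 9.3, 13.8 → max 13.8
B regrets: 3.9, 10.7, 8.5, 2.3, 4.1 → max 10.7
C regrets: 0.8, 5.9, 7.5, 7.5, 0.0 → max 7.5
D regrets: 1.1, 0.0, 9.1, 0.0, 7.9 → max 9.1
E regrets: 6.0, 6.8, 6.0, 6.9, 3.1 → max 6.9
F regrets: 0.0, 12.1, 0.0, 0.1, 2.1 → max 12.1
Smallest max regret = 6.9 → E.

maximax → C; minimax regret → E (disagree)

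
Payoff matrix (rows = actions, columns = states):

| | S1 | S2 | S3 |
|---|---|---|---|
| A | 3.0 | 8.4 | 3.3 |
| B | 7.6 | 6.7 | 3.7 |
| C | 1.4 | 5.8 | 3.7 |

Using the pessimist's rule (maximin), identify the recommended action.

Row minima: A=3.0, B=3.7, C=1.4
Best worst-case = 3.7 → B.

B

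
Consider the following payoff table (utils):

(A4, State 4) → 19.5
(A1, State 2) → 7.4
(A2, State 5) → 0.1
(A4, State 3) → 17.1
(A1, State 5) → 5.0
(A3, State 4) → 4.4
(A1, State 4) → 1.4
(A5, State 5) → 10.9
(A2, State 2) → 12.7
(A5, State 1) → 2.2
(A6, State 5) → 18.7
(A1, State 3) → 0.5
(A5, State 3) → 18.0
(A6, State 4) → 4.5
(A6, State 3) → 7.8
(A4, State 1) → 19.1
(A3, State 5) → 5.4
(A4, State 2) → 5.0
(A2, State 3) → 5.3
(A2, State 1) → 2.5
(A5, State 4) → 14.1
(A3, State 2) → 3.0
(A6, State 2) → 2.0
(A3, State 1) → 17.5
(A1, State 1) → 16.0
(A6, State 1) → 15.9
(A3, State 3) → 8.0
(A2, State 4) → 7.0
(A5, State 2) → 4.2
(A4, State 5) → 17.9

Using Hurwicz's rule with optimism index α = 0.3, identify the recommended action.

A1: 0.3·16.0 + 0.7·0.5 = 5.15
A2: 0.3·12.7 + 0.7·0.1 = 3.88
A3: 0.3·17.5 + 0.7·3.0 = 7.35
A4: 0.3·19.5 + 0.7·5.0 = 9.35
A5: 0.3·18.0 + 0.7·2.2 = 6.94
A6: 0.3·18.7 + 0.7·2.0 = 7.01
Highest Hurwicz score = 9.35 → A4.

A4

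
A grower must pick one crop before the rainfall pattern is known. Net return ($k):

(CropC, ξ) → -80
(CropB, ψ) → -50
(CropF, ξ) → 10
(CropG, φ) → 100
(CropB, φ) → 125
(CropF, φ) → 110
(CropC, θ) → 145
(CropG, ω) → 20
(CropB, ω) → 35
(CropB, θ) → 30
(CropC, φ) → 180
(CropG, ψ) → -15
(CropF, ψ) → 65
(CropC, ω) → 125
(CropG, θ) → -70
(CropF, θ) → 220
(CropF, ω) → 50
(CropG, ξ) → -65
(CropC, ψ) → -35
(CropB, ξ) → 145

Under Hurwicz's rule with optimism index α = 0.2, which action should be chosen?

CropF

CropB: 0.2·145 + 0.8·(-50) = -11
CropC: 0.2·180 + 0.8·(-80) = -28
CropG: 0.2·100 + 0.8·(-70) = -36
CropF: 0.2·220 + 0.8·10 = 52
Highest Hurwicz score = 52 → CropF.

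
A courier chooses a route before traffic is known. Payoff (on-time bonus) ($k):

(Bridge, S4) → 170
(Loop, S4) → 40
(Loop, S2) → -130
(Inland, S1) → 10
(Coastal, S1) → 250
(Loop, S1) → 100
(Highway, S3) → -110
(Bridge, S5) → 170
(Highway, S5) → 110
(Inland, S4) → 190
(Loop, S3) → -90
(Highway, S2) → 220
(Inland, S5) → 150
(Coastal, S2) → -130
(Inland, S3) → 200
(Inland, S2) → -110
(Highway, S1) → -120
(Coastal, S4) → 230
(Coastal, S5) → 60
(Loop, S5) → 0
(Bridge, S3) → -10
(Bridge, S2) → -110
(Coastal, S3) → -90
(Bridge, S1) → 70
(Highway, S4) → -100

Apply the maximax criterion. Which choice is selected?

Row maxima: Inland=200, Loop=100, Coastal=250, Highway=220, Bridge=170
Best best-case = 250 → Coastal.

Coastal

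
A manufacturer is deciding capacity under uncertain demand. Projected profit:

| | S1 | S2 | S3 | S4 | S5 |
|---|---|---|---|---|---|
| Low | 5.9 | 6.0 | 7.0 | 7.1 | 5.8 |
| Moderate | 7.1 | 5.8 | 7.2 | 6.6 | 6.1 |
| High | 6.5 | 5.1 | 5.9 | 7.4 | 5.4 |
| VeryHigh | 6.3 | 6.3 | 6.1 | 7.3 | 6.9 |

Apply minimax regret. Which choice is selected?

Moderate

Column bests: S1=7.1, S2=6.3, S3=7.2, S4=7.4, S5=6.9.
Low regrets: 1.2, 0.3, 0.2, 0.3, 1.1 → max 1.2
Moderate regrets: 0.0, 0.5, 0.0, 0.8, 0.8 → max 0.8
High regrets: 0.6, 1.2, 1.3, 0.0, 1.5 → max 1.5
VeryHigh regrets: 0.8, 0.0, 1.1, 0.1, 0.0 → max 1.1
Smallest max regret = 0.8 → Moderate.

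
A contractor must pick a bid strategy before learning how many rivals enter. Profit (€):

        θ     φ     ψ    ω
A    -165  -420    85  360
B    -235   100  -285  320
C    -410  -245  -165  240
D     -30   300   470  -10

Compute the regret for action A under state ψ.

Best payoff under ψ is 470.
Regret = 470 − 85 = 385.

385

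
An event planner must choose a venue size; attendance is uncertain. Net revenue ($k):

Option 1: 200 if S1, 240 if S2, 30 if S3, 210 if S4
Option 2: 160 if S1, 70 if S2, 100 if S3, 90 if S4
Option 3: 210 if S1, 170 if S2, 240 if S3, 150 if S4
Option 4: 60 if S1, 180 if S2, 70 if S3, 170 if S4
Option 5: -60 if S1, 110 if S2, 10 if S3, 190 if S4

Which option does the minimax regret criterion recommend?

Column bests: S1=210, S2=240, S3=240, S4=210.
Option 1 regrets: 10, 0, 210, 0 → max 210
Option 2 regrets: 50, 170, 140, 120 → max 170
Option 3 regrets: 0, 70, 0, 60 → max 70
Option 4 regrets: 150, 60, 170, 40 → max 170
Option 5 regrets: 270, 130, 230, 20 → max 270
Smallest max regret = 70 → Option 3.

Option 3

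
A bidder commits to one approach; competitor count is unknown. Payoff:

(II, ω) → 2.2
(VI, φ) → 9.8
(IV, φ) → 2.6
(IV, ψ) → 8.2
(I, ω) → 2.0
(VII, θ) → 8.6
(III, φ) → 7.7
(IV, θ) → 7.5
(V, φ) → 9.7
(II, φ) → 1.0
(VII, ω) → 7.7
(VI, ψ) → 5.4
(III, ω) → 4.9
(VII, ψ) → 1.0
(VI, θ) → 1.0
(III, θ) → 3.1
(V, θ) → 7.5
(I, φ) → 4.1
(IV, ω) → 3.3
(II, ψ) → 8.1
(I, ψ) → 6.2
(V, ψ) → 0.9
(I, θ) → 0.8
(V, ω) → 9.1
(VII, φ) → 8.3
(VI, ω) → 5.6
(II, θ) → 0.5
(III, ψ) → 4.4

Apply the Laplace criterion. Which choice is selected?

V

Row averages: I=3.275, II=2.95, III=5.025, IV=5.4, V=6.8, VI=5.45, VII=6.4
Highest average = 6.8 → V.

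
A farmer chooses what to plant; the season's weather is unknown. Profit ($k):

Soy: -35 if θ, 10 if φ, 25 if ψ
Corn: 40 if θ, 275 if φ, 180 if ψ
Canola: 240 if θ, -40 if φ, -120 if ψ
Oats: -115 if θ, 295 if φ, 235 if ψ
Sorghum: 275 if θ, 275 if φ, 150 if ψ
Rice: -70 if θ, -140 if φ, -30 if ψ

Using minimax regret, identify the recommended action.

Column bests: θ=275, φ=295, ψ=235.
Soy regrets: 310, 285, 210 → max 310
Corn regrets: 235, 20, 55 → max 235
Canola regrets: 35, 335, 355 → max 355
Oats regrets: 390, 0, 0 → max 390
Sorghum regrets: 0, 20, 85 → max 85
Rice regrets: 345, 435, 265 → max 435
Smallest max regret = 85 → Sorghum.

Sorghum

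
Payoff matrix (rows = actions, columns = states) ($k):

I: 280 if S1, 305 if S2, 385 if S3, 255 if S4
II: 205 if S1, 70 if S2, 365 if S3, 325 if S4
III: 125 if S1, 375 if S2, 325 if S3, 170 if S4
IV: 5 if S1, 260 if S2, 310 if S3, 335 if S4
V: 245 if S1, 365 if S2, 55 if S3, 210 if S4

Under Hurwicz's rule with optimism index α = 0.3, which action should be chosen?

I: 0.3·385 + 0.7·255 = 294
II: 0.3·365 + 0.7·70 = 158.5
III: 0.3·375 + 0.7·125 = 200
IV: 0.3·335 + 0.7·5 = 104
V: 0.3·365 + 0.7·55 = 148
Highest Hurwicz score = 294 → I.

I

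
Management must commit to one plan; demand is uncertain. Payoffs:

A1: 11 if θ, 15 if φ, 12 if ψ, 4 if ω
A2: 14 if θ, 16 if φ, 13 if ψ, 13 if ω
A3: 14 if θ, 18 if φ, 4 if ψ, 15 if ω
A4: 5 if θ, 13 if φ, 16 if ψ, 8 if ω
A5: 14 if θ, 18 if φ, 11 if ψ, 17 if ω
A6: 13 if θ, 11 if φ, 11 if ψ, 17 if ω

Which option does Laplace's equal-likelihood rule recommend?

Row averages: A1=10.5, A2=14, A3=12.75, A4=10.5, A5=15, A6=13
Highest average = 15 → A5.

A5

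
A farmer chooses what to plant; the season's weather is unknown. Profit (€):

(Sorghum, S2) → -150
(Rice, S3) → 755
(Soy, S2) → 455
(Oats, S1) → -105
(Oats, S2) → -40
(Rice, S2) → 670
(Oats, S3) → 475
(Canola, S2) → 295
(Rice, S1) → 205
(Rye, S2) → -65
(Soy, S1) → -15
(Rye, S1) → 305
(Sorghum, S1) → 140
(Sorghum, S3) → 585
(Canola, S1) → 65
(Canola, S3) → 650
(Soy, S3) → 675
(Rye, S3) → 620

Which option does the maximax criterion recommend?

Rice

Row maxima: Oats=475, Rice=755, Soy=675, Canola=650, Rye=620, Sorghum=585
Best best-case = 755 → Rice.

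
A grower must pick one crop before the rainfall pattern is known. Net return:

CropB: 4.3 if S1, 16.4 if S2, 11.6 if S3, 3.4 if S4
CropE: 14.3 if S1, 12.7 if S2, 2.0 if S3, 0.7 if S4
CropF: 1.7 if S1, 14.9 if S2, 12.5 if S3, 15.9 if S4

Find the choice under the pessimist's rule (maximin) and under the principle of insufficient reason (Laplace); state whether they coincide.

maximin → CropB; laplace → CropF (disagree)

Row minima: CropB=3.4, CropE=0.7, CropF=1.7
Best worst-case = 3.4 → CropB.
Row averages: CropB=8.925, CropE=7.425, CropF=11.25
Highest average = 11.25 → CropF.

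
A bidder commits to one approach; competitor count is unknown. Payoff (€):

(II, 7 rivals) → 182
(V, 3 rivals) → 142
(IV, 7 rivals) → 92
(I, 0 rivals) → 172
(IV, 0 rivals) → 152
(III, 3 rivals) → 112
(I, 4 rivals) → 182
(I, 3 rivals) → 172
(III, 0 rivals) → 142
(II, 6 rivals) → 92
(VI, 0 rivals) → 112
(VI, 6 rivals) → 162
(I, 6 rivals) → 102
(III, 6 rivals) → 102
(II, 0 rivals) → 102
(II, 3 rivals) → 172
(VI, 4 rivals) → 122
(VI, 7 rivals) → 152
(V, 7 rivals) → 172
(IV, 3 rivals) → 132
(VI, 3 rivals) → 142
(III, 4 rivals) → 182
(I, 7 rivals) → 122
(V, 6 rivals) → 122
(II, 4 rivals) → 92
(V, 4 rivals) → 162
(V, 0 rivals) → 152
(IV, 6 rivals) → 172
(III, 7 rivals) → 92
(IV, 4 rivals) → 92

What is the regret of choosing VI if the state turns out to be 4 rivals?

60

Best payoff under 4 rivals is 182.
Regret = 182 − 122 = 60.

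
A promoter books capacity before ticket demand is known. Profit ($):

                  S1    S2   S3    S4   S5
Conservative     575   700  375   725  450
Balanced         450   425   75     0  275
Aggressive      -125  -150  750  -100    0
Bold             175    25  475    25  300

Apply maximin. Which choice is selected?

Conservative

Row minima: Conservative=375, Balanced=0, Aggressive=-150, Bold=25
Best worst-case = 375 → Conservative.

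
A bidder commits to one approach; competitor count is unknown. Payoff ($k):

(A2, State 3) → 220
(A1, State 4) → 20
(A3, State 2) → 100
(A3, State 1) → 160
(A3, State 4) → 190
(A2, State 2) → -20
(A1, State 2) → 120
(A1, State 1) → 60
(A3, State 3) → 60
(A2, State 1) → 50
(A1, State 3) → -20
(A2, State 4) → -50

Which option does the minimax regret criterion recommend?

Column bests: State 1=160, State 2=120, State 3=220, State 4=190.
A1 regrets: 100, 0, 240, 170 → max 240
A2 regrets: 110, 140, 0, 240 → max 240
A3 regrets: 0, 20, 160, 0 → max 160
Smallest max regret = 160 → A3.

A3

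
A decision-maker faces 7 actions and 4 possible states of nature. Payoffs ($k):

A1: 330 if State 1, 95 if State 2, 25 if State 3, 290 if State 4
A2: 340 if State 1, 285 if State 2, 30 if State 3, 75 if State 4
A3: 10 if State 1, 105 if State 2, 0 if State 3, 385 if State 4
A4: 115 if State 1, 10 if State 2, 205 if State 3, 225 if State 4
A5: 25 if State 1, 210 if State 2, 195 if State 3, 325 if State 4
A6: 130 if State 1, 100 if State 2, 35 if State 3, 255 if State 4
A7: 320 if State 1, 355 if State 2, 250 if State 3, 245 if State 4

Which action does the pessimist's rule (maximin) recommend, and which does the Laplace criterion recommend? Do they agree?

maximin → A7; laplace → A7 (agree)

Row minima: A1=25, A2=30, A3=0, A4=10, A5=25, A6=35, A7=245
Best worst-case = 245 → A7.
Row averages: A1=185, A2=182.5, A3=125, A4=138.75, A5=188.75, A6=130, A7=292.5
Highest average = 292.5 → A7.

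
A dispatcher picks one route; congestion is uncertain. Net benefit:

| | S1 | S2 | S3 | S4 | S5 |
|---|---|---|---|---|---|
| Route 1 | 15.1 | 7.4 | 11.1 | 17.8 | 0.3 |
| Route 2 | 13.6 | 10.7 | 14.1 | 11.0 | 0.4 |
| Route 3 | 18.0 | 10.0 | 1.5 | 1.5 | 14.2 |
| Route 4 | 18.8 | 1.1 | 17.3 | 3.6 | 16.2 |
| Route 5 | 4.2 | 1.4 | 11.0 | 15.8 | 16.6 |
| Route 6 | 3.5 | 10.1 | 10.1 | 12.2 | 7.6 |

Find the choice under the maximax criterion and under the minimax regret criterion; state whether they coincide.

Row maxima: Route 1=17.8, Route 2=14.1, Route 3=18.0, Route 4=18.8, Route 5=16.6, Route 6=12.2
Best best-case = 18.8 → Route 4.
Column bests: S1=18.8, S2=10.7, S3=17.3, S4=17.8, S5=16.6.
Route 1 regrets: 3.7, 3.3, 6.2, 0.0, 16.3 → max 16.3
Route 2 regrets: 5.2, 0.0, 3.2, 6.8, 16.2 → max 16.2
Route 3 regrets: 0.8, 0.7, 15.8, 16.3, 2.4 → max 16.3
Route 4 regrets: 0.0, 9.6, 0.0, 14.2, 0.4 → max 14.2
Route 5 regrets: 14.6, 9.3, 6.3, 2.0, 0.0 → max 14.6
Route 6 regrets: 15.3, 0.6, 7.2, 5.6, 9.0 → max 15.3
Smallest max regret = 14.2 → Route 4.

maximax → Route 4; minimax regret → Route 4 (agree)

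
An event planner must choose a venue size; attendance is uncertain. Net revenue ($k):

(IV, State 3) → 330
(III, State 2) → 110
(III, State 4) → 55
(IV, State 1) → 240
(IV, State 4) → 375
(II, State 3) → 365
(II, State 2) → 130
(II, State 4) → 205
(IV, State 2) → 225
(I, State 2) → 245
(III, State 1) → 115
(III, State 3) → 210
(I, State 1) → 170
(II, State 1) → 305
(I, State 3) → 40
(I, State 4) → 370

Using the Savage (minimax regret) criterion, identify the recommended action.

Column bests: State 1=305, State 2=245, State 3=365, State 4=375.
I regrets: 135, 0, 325, 5 → max 325
II regrets: 0, 115, 0, 170 → max 170
III regrets: 190, 135, 155, 320 → max 320
IV regrets: 65, 20, 35, 0 → max 65
Smallest max regret = 65 → IV.

IV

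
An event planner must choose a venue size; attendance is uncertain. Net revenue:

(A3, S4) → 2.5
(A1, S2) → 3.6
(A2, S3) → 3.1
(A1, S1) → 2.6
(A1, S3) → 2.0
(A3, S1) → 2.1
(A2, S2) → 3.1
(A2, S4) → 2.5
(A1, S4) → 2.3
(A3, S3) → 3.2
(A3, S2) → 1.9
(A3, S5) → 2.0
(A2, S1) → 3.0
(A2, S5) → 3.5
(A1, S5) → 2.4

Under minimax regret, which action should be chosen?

A2

Column bests: S1=3.0, S2=3.6, S3=3.2, S4=2.5, S5=3.5.
A1 regrets: 0.4, 0.0, 1.2, 0.2, 1.1 → max 1.2
A2 regrets: 0.0, 0.5, 0.1, 0.0, 0.0 → max 0.5
A3 regrets: 0.9, 1.7, 0.0, 0.0, 1.5 → max 1.7
Smallest max regret = 0.5 → A2.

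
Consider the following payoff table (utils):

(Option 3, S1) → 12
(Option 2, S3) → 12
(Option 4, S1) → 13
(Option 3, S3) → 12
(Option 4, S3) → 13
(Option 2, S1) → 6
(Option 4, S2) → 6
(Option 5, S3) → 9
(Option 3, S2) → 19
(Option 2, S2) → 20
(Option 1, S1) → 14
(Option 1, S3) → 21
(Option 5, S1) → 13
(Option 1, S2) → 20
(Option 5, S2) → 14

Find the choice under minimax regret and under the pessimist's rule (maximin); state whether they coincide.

Column bests: S1=14, S2=20, S3=21.
Option 1 regrets: 0, 0, 0 → max 0
Option 2 regrets: 8, 0, 9 → max 9
Option 3 regrets: 2, 1, 9 → max 9
Option 4 regrets: 1, 14, 8 → max 14
Option 5 regrets: 1, 6, 12 → max 12
Smallest max regret = 0 → Option 1.
Row minima: Option 1=14, Option 2=6, Option 3=12, Option 4=6, Option 5=9
Best worst-case = 14 → Option 1.

minimax regret → Option 1; maximin → Option 1 (agree)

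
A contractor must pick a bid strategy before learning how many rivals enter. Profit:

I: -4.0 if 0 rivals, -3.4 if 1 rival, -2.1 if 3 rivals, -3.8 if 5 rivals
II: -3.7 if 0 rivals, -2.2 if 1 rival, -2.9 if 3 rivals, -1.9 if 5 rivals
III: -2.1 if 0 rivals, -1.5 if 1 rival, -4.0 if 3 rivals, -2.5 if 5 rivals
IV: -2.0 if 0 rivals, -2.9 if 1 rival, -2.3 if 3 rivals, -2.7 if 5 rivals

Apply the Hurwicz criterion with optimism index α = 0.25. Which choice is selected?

I: 0.25·(-2.1) + 0.75·(-4.0) = -3.525
II: 0.25·(-1.9) + 0.75·(-3.7) = -3.25
III: 0.25·(-1.5) + 0.75·(-4.0) = -3.375
IV: 0.25·(-2.0) + 0.75·(-2.9) = -2.675
Highest Hurwicz score = -2.675 → IV.

IV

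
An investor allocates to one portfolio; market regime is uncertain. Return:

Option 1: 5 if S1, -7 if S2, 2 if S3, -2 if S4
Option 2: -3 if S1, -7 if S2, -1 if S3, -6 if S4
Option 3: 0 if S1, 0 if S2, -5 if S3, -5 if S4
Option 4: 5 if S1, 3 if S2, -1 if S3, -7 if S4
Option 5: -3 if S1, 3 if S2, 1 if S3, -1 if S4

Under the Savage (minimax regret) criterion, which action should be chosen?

Column bests: S1=5, S2=3, S3=2, S4=-1.
Option 1 regrets: 0, 10, 0, 1 → max 10
Option 2 regrets: 8, 10, 3, 5 → max 10
Option 3 regrets: 5, 3, 7, 4 → max 7
Option 4 regrets: 0, 0, 3, 6 → max 6
Option 5 regrets: 8, 0, 1, 0 → max 8
Smallest max regret = 6 → Option 4.

Option 4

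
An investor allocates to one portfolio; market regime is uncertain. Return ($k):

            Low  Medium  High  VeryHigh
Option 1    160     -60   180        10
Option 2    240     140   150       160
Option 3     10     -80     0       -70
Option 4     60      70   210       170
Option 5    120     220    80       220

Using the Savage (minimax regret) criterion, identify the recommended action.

Column bests: Low=240, Medium=220, High=210, VeryHigh=220.
Option 1 regrets: 80, 280, 30, 210 → max 280
Option 2 regrets: 0, 80, 60, 60 → max 80
Option 3 regrets: 230, 300, 210, 290 → max 300
Option 4 regrets: 180, 150, 0, 50 → max 180
Option 5 regrets: 120, 0, 130, 0 → max 130
Smallest max regret = 80 → Option 2.

Option 2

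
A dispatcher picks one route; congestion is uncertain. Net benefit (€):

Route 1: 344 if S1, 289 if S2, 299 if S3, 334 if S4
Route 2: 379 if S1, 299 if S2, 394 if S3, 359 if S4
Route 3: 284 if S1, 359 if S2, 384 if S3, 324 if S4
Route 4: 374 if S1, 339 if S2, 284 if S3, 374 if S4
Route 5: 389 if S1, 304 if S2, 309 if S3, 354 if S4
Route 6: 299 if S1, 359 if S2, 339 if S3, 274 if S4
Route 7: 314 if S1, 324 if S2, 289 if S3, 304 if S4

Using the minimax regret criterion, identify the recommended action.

Column bests: S1=389, S2=359, S3=394, S4=374.
Route 1 regrets: 45, 70, 95, 40 → max 95
Route 2 regrets: 10, 60, 0, 15 → max 60
Route 3 regrets: 105, 0, 10, 50 → max 105
Route 4 regrets: 15, 20, 110, 0 → max 110
Route 5 regrets: 0, 55, 85, 20 → max 85
Route 6 regrets: 90, 0, 55, 100 → max 100
Route 7 regrets: 75, 35, 105, 70 → max 105
Smallest max regret = 60 → Route 2.

Route 2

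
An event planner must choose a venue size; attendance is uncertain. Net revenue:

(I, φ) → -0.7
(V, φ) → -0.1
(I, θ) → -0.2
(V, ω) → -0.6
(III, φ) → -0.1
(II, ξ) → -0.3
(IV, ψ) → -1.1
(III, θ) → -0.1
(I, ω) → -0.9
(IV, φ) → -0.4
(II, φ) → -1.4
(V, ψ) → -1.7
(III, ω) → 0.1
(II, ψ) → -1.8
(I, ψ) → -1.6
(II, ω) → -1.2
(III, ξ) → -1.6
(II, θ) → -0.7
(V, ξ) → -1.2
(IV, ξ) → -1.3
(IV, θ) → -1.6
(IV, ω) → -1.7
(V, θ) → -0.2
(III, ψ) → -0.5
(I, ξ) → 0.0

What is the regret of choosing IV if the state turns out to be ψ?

Best payoff under ψ is -0.5.
Regret = -0.5 − (-1.1) = 0.6.

0.6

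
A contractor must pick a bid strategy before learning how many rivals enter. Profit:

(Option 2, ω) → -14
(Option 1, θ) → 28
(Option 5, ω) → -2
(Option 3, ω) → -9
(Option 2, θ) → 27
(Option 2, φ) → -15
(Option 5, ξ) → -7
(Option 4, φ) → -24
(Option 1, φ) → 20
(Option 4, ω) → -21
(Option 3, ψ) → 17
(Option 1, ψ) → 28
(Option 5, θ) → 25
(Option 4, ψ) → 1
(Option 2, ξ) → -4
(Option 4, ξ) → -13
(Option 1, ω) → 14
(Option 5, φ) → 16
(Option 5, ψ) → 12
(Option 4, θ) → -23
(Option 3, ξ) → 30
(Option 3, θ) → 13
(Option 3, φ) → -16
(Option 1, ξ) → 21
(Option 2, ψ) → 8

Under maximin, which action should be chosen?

Option 1

Row minima: Option 1=14, Option 2=-15, Option 3=-16, Option 4=-24, Option 5=-7
Best worst-case = 14 → Option 1.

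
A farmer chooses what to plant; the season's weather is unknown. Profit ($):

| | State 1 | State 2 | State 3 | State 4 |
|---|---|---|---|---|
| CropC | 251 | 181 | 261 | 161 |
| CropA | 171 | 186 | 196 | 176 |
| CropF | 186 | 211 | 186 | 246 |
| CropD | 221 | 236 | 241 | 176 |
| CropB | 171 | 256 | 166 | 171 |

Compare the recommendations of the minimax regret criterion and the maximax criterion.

Column bests: State 1=251, State 2=256, State 3=261, State 4=246.
CropC regrets: 0, 75, 0, 85 → max 85
CropA regrets: 80, 70, 65, 70 → max 80
CropF regrets: 65, 45, 75, 0 → max 75
CropD regrets: 30, 20, 20, 70 → max 70
CropB regrets: 80, 0, 95, 75 → max 95
Smallest max regret = 70 → CropD.
Row maxima: CropC=261, CropA=196, CropF=246, CropD=241, CropB=256
Best best-case = 261 → CropC.

minimax regret → CropD; maximax → CropC (disagree)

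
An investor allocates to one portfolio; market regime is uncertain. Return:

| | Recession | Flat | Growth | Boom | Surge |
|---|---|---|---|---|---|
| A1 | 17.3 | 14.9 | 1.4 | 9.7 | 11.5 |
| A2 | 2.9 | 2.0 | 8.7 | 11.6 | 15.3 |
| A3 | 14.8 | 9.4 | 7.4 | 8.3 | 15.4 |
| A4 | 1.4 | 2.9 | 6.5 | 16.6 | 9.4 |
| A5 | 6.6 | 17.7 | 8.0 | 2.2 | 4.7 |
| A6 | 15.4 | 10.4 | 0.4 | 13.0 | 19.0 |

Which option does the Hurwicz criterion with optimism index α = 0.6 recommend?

A3

A1: 0.6·17.3 + 0.4·1.4 = 10.94
A2: 0.6·15.3 + 0.4·2.0 = 9.98
A3: 0.6·15.4 + 0.4·7.4 = 12.2
A4: 0.6·16.6 + 0.4·1.4 = 10.52
A5: 0.6·17.7 + 0.4·2.2 = 11.5
A6: 0.6·19.0 + 0.4·0.4 = 11.56
Highest Hurwicz score = 12.2 → A3.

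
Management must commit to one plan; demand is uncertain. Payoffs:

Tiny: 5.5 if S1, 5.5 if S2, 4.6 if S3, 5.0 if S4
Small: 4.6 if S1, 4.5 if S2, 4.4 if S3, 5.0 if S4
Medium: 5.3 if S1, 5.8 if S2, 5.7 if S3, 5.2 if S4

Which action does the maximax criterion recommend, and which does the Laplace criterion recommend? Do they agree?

Row maxima: Tiny=5.5, Small=5.0, Medium=5.8
Best best-case = 5.8 → Medium.
Row averages: Tiny=5.15, Small=4.625, Medium=5.5
Highest average = 5.5 → Medium.

maximax → Medium; laplace → Medium (agree)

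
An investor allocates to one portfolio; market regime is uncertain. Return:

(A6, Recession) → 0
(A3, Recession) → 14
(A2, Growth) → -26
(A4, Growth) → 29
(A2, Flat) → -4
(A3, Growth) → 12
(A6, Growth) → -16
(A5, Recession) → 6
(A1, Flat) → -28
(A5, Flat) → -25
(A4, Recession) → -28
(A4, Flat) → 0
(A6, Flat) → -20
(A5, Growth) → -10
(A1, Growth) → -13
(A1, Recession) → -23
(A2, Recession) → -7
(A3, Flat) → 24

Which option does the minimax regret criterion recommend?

Column bests: Recession=14, Flat=24, Growth=29.
A1 regrets: 37, 52, 42 → max 52
A2 regrets: 21, 28, 55 → max 55
A3 regrets: 0, 0, 17 → max 17
A4 regrets: 42, 24, 0 → max 42
A5 regrets: 8, 49, 39 → max 49
A6 regrets: 14, 44, 45 → max 45
Smallest max regret = 17 → A3.

A3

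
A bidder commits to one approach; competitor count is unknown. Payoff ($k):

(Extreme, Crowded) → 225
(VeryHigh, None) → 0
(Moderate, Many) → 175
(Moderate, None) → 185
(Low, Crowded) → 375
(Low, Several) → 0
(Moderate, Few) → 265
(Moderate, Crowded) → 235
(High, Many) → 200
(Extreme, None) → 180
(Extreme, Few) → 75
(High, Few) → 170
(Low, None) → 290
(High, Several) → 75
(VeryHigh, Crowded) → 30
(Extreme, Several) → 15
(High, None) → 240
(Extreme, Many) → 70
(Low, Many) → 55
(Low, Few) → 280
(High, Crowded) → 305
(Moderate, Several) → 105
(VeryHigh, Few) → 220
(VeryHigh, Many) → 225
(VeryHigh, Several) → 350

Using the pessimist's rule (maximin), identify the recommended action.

Row minima: Low=0, Moderate=105, High=75, VeryHigh=0, Extreme=15
Best worst-case = 105 → Moderate.

Moderate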